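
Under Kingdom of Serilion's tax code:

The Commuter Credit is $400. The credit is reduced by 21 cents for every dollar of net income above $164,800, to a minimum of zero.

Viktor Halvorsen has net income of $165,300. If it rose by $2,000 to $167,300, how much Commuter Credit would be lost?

$295

At $165,300 — 21% of the $500 excess over $164,800 is $105; credit = $400 − $105 = $295.
At $167,300 — 21% of the $2,500 excess over $164,800 is $525 ≥ base, so the credit is $0.
Lost: $295 − $0 = $295.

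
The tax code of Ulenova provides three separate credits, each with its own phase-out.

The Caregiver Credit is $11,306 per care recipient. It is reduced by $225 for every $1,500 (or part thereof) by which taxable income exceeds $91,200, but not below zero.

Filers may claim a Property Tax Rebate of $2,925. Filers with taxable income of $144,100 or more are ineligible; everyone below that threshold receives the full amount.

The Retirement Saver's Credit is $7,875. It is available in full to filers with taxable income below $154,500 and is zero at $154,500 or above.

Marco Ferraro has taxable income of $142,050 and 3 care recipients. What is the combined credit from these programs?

$37,068

Caregiver Credit: base = 3 × $11,306 = $33,918. income exceeds $91,200 by $50,850, which is 34 full-or-partial $1,500 increments; reduction = 34 × $225 = $7,650, leaving $26,268.
Property Tax Rebate: $142,050 is below the $144,100 cutoff, so the full $2,925 applies.
Retirement Saver's Credit: $142,050 is below the $154,500 cutoff, so the full $7,875 applies.
Total: $26,268 + $2,925 + $7,875 = $37,068.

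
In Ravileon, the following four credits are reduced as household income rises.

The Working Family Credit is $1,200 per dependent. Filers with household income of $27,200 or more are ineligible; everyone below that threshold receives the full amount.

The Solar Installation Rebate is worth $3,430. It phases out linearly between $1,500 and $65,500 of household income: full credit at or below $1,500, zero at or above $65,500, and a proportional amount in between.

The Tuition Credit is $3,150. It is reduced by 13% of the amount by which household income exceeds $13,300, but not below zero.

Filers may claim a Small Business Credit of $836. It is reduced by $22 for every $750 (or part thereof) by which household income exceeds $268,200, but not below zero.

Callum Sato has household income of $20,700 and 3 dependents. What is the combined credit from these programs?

$9,025

Working Family Credit: base = 3 × $1,200 = $3,600. $20,700 is below the $27,200 cutoff, so the full $3,600 applies.
Solar Installation Rebate: $20,700 is $19,200 into a $64,000 phase-out range, leaving 44,800/64,000 of the credit: $3,430 × 44,800/64,000 = $2,401.
Tuition Credit: 13% of the $7,400 excess over $13,300 is $962; credit = $3,150 − $962 = $2,188.
Small Business Credit: $20,700 is at or below the $268,200 threshold, so the full $836 applies.
Total: $3,600 + $2,401 + $2,188 + $836 = $9,025.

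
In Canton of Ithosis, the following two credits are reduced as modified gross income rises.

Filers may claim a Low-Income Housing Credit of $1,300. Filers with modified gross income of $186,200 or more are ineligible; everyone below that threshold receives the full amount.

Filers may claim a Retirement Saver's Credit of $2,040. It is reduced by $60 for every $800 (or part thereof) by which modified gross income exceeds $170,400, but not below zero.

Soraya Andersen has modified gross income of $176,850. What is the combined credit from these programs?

$2,800

Low-Income Housing Credit: $176,850 is below the $186,200 cutoff, so the full $1,300 applies.
Retirement Saver's Credit: income exceeds $170,400 by $6,450, which is 9 full-or-partial $800 increments; reduction = 9 × $60 = $540, leaving $1,500.
Total: $1,300 + $1,500 = $2,800.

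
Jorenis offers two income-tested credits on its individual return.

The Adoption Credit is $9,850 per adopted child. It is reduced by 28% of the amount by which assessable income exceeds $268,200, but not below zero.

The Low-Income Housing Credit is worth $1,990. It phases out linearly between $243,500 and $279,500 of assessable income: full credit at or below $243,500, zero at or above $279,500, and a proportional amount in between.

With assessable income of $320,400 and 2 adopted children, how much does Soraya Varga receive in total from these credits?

$5,084

Adoption Credit: base = 2 × $9,850 = $19,700. 28% of the $52,200 excess over $268,200 is $14,616; credit = $19,700 − $14,616 = $5,084.
Low-Income Housing Credit: $320,400 is at or above $279,500, so the credit is $0.
Total: $5,084 + $0 = $5,084.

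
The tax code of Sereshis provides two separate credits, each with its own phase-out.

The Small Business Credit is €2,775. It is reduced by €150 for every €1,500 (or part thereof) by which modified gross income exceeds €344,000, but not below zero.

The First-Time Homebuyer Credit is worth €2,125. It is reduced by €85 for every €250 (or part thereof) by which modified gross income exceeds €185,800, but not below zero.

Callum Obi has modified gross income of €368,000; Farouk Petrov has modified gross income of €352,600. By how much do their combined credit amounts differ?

€1,500

Callum (€368,000): Small Business Credit: income exceeds €344,000 by €24,000, which is 16 full-or-partial €1,500 increments; reduction = 16 × €150 = €2,400, leaving €375. First-Time Homebuyer Credit: income exceeds €185,800 by €182,200 → 729 increments × €85 = €61,965 ≥ base, so the credit is €0. total €375 + €0 = €375
Farouk (€352,600): Small Business Credit: income exceeds €344,000 by €8,600, which is 6 full-or-partial €1,500 increments; reduction = 6 × €150 = €900, leaving €1,875. First-Time Homebuyer Credit: income exceeds €185,800 by €166,800 → 668 increments × €85 = €56,780 ≥ base, so the credit is €0. total €1,875 + €0 = €1,875
Difference: |€375 − €1,875| = €1,500.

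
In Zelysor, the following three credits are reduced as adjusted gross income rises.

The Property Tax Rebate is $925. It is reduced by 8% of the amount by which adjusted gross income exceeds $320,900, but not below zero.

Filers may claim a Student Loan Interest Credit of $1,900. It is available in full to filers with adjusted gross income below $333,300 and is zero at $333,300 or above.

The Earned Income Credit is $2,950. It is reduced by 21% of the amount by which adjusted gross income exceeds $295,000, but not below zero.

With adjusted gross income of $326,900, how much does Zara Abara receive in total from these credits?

$2,345

Property Tax Rebate: 8% of the $6,000 excess over $320,900 is $480; credit = $925 − $480 = $445.
Student Loan Interest Credit: $326,900 is below the $333,300 cutoff, so the full $1,900 applies.
Earned Income Credit: 21% of the $31,900 excess over $295,000 is $6,699 ≥ base, so the credit is $0.
Total: $445 + $1,900 + $0 = $2,345.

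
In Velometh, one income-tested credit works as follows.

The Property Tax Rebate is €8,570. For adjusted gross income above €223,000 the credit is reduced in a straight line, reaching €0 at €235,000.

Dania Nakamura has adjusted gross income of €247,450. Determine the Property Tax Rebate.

€0

Property Tax Rebate: €247,450 is at or above €235,000, so the credit is €0.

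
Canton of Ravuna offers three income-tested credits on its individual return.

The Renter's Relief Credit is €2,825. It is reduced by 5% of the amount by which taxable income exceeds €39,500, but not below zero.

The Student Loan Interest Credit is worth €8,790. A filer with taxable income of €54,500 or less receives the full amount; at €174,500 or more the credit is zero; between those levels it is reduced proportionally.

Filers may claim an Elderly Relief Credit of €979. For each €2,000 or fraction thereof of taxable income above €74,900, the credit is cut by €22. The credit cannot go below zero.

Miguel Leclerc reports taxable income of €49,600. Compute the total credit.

Renter's Relief Credit: 5% of the €10,100 excess over €39,500 is €505; credit = €2,825 − €505 = €2,320.
Student Loan Interest Credit: €49,600 is at or below the €54,500 threshold, so the full €8,790 applies.
Elderly Relief Credit: €49,600 is at or below the €74,900 threshold, so the full €979 applies.
Total: €2,320 + €8,790 + €979 = €12,089.

€12,089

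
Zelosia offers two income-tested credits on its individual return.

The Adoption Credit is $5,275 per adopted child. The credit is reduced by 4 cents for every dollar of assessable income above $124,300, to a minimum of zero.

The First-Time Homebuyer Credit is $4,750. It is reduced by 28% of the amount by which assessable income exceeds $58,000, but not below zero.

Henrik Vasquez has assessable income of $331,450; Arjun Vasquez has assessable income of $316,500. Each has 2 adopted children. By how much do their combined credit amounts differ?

$598

Henrik ($331,450): Adoption Credit: base = 2 × $5,275 = $10,550. 4% of the $207,150 excess over $124,300 is $8,286; credit = $10,550 − $8,286 = $2,264. First-Time Homebuyer Credit: 28% of the $273,450 excess over $58,000 is $76,566 ≥ base, so the credit is $0. total $2,264 + $0 = $2,264
Arjun ($316,500): Adoption Credit: base = 2 × $5,275 = $10,550. 4% of the $192,200 excess over $124,300 is $7,688; credit = $10,550 − $7,688 = $2,862. First-Time Homebuyer Credit: 28% of the $258,500 excess over $58,000 is $72,380 ≥ base, so the credit is $0. total $2,862 + $0 = $2,862
Difference: |$2,264 − $2,862| = $598.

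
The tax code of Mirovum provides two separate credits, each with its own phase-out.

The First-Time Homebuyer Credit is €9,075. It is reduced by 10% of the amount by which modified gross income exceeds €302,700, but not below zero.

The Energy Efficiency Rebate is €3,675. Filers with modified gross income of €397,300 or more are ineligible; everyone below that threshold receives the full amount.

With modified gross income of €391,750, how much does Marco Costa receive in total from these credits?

First-Time Homebuyer Credit: 10% of the €89,050 excess over €302,700 is €8,905; credit = €9,075 − €8,905 = €170.
Energy Efficiency Rebate: €391,750 is below the €397,300 cutoff, so the full €3,675 applies.
Total: €170 + €3,675 = €3,845.

€3,845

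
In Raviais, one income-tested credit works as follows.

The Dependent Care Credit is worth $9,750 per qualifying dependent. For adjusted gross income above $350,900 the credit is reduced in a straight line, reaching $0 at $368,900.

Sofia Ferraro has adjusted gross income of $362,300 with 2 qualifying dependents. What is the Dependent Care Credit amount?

$7,150

Dependent Care Credit: base = 2 × $9,750 = $19,500. $362,300 is $11,400 into a $18,000 phase-out range, leaving 6,600/18,000 of the credit: $19,500 × 6,600/18,000 = $7,150.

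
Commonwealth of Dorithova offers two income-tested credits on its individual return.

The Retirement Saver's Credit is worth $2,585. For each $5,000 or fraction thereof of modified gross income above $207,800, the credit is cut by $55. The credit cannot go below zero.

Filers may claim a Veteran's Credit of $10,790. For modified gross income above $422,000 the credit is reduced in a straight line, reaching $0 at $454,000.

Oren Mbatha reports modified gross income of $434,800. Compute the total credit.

$6,529

Retirement Saver's Credit: income exceeds $207,800 by $227,000, which is 46 full-or-partial $5,000 increments; reduction = 46 × $55 = $2,530, leaving $55.
Veteran's Credit: $434,800 is $12,800 into a $32,000 phase-out range, leaving 19,200/32,000 of the credit: $10,790 × 19,200/32,000 = $6,474.
Total: $55 + $6,474 = $6,529.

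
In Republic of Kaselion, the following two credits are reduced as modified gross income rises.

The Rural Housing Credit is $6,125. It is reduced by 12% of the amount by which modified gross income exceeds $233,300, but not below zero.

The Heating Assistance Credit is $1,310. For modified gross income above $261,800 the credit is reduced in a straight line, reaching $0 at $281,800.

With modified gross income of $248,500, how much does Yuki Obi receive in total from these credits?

Rural Housing Credit: 12% of the $15,200 excess over $233,300 is $1,824; credit = $6,125 − $1,824 = $4,301.
Heating Assistance Credit: $248,500 is at or below the $261,800 threshold, so the full $1,310 applies.
Total: $4,301 + $1,310 = $5,611.

$5,611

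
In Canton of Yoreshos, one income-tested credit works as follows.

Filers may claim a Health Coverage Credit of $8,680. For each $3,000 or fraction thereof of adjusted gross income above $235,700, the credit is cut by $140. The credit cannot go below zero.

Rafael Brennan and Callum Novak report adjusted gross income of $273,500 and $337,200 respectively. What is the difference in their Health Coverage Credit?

Rafael ($273,500): Health Coverage Credit: income exceeds $235,700 by $37,800, which is 13 full-or-partial $3,000 increments; reduction = 13 × $140 = $1,820, leaving $6,860.
Callum ($337,200): Health Coverage Credit: income exceeds $235,700 by $101,500, which is 34 full-or-partial $3,000 increments; reduction = 34 × $140 = $4,760, leaving $3,920.
Difference: |$6,860 − $3,920| = $2,940.

$2,940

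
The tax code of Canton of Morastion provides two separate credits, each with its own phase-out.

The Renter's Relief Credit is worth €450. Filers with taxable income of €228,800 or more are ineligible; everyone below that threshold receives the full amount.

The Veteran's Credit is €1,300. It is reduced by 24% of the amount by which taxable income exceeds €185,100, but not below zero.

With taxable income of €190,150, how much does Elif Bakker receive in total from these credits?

Renter's Relief Credit: €190,150 is below the €228,800 cutoff, so the full €450 applies.
Veteran's Credit: 24% of the €5,050 excess over €185,100 is €1,212; credit = €1,300 − €1,212 = €88.
Total: €450 + €88 = €538.

€538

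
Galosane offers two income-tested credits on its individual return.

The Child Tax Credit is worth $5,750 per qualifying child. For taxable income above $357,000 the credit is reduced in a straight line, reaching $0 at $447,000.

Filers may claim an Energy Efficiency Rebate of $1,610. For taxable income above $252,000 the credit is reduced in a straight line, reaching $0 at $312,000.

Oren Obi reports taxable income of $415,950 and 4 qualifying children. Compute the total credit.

Child Tax Credit: base = 4 × $5,750 = $23,000. $415,950 is $58,950 into a $90,000 phase-out range, leaving 31,050/90,000 of the credit: $23,000 × 31,050/90,000 = $7,935.
Energy Efficiency Rebate: $415,950 is at or above $312,000, so the credit is $0.
Total: $7,935 + $0 = $7,935.

$7,935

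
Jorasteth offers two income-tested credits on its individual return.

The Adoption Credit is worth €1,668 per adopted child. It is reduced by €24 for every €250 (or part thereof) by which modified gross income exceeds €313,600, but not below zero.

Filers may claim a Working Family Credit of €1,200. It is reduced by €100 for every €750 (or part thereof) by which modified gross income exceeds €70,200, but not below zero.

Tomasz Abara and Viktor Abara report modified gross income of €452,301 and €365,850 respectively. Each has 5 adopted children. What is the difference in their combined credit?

Tomasz (€452,301): Adoption Credit: base = 5 × €1,668 = €8,340. income exceeds €313,600 by €138,701 → 555 increments × €24 = €13,320 ≥ base, so the credit is €0. Working Family Credit: income exceeds €70,200 by €382,101 → 510 increments × €100 = €51,000 ≥ base, so the credit is €0. total €0 + €0 = €0
Viktor (€365,850): Adoption Credit: base = 5 × €1,668 = €8,340. income exceeds €313,600 by €52,250, which is 209 full-or-partial €250 increments; reduction = 209 × €24 = €5,016, leaving €3,324. Working Family Credit: income exceeds €70,200 by €295,650 → 395 increments × €100 = €39,500 ≥ base, so the credit is €0. total €3,324 + €0 = €3,324
Difference: |€0 − €3,324| = €3,324.

€3,324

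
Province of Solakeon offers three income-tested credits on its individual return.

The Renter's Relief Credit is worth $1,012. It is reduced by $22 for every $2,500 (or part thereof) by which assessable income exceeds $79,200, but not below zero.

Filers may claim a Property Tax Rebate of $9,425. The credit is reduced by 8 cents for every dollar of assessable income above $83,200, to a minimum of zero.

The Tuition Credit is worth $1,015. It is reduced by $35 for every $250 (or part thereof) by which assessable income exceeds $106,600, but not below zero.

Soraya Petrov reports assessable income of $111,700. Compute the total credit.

Renter's Relief Credit: income exceeds $79,200 by $32,500, which is 13 full-or-partial $2,500 increments; reduction = 13 × $22 = $286, leaving $726.
Property Tax Rebate: 8% of the $28,500 excess over $83,200 is $2,280; credit = $9,425 − $2,280 = $7,145.
Tuition Credit: income exceeds $106,600 by $5,100, which is 21 full-or-partial $250 increments; reduction = 21 × $35 = $735, leaving $280.
Total: $726 + $7,145 + $280 = $8,151.

$8,151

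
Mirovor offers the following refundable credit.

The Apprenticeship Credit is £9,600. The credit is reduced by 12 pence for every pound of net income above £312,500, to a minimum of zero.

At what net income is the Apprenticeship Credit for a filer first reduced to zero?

The credit falls by 12% of each pound above £312,500, so it reaches zero when the excess is £9,600 / 12% = £80,000: income = £312,500 + £80,000 = £392,500.

£392,500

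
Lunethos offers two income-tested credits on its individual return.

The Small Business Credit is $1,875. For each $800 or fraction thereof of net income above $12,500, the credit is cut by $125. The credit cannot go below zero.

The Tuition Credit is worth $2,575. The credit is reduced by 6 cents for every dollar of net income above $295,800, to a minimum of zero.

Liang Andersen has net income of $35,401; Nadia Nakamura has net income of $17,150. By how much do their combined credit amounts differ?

Liang ($35,401): Small Business Credit: income exceeds $12,500 by $22,901 → 29 increments × $125 = $3,625 ≥ base, so the credit is $0. Tuition Credit: $35,401 is at or below the $295,800 threshold, so the full $2,575 applies. total $0 + $2,575 = $2,575
Nadia ($17,150): Small Business Credit: income exceeds $12,500 by $4,650, which is 6 full-or-partial $800 increments; reduction = 6 × $125 = $750, leaving $1,125. Tuition Credit: $17,150 is at or below the $295,800 threshold, so the full $2,575 applies. total $1,125 + $2,575 = $3,700
Difference: |$2,575 − $3,700| = $1,125.

$1,125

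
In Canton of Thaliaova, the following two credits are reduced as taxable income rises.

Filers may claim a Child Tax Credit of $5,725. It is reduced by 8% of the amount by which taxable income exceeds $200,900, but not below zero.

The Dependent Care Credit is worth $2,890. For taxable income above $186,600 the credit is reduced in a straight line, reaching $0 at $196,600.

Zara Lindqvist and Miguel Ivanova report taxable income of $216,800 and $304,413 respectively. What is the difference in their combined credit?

$4,453

Zara ($216,800): Child Tax Credit: 8% of the $15,900 excess over $200,900 is $1,272; credit = $5,725 − $1,272 = $4,453. Dependent Care Credit: $216,800 is at or above $196,600, so the credit is $0. total $4,453 + $0 = $4,453
Miguel ($304,413): Child Tax Credit: 8% of the $103,513 excess over $200,900 is $8,281.04 ≥ base, so the credit is $0. Dependent Care Credit: $304,413 is at or above $196,600, so the credit is $0. total $0 + $0 = $0
Difference: |$4,453 − $0| = $4,453.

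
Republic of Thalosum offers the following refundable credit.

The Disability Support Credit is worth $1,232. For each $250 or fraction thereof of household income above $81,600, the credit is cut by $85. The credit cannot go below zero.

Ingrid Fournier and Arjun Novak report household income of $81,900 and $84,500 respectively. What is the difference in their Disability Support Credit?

Ingrid ($81,900): Disability Support Credit: income exceeds $81,600 by $300, which is 2 full-or-partial $250 increments; reduction = 2 × $85 = $170, leaving $1,062.
Arjun ($84,500): Disability Support Credit: income exceeds $81,600 by $2,900, which is 12 full-or-partial $250 increments; reduction = 12 × $85 = $1,020, leaving $212.
Difference: |$1,062 − $212| = $850.

$850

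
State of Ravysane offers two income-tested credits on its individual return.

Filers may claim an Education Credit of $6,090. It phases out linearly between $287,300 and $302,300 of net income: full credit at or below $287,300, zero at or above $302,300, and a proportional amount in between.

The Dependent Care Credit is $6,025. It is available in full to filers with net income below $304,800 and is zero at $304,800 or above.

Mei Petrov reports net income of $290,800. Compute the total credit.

$10,694

Education Credit: $290,800 is $3,500 into a $15,000 phase-out range, leaving 11,500/15,000 of the credit: $6,090 × 11,500/15,000 = $4,669.
Dependent Care Credit: $290,800 is below the $304,800 cutoff, so the full $6,025 applies.
Total: $4,669 + $6,025 = $10,694.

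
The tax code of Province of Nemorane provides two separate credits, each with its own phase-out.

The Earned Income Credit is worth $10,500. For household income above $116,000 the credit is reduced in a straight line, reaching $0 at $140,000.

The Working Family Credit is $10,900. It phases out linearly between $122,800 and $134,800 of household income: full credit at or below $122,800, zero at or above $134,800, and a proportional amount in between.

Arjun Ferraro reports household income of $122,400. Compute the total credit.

$18,600

Earned Income Credit: $122,400 is $6,400 into a $24,000 phase-out range, leaving 17,600/24,000 of the credit: $10,500 × 17,600/24,000 = $7,700.
Working Family Credit: $122,400 is at or below the $122,800 threshold, so the full $10,900 applies.
Total: $7,700 + $10,900 = $18,600.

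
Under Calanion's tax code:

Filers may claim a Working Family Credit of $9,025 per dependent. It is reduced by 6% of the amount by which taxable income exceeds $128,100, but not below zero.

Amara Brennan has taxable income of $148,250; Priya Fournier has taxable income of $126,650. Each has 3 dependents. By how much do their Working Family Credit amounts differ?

$1,209

Amara ($148,250): Working Family Credit: base = 3 × $9,025 = $27,075. 6% of the $20,150 excess over $128,100 is $1,209; credit = $27,075 − $1,209 = $25,866.
Priya ($126,650): Working Family Credit: base = 3 × $9,025 = $27,075. $126,650 is at or below the $128,100 threshold, so the full $27,075 applies.
Difference: |$25,866 − $27,075| = $1,209.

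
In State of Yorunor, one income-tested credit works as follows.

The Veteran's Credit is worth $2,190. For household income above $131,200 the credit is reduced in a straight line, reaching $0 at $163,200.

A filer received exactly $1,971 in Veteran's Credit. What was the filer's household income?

$1,971 is 1,971/2,190 of the full $2,190, so 219/2,190 of the $32,000 range has been used: income = $131,200 + $32,000 × 219/2,190 = $134,400.

$134,400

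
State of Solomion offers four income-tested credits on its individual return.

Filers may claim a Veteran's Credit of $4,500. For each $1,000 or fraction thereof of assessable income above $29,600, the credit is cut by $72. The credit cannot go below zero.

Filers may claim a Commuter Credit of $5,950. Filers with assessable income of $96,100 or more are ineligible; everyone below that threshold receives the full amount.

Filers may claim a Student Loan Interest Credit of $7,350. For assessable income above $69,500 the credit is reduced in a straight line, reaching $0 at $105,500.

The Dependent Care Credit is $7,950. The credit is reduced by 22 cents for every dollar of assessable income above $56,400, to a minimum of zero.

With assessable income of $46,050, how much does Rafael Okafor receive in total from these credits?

Veteran's Credit: income exceeds $29,600 by $16,450, which is 17 full-or-partial $1,000 increments; reduction = 17 × $72 = $1,224, leaving $3,276.
Commuter Credit: $46,050 is below the $96,100 cutoff, so the full $5,950 applies.
Student Loan Interest Credit: $46,050 is at or below the $69,500 threshold, so the full $7,350 applies.
Dependent Care Credit: $46,050 is at or below the $56,400 threshold, so the full $7,950 applies.
Total: $3,276 + $5,950 + $7,350 + $7,950 = $24,526.

$24,526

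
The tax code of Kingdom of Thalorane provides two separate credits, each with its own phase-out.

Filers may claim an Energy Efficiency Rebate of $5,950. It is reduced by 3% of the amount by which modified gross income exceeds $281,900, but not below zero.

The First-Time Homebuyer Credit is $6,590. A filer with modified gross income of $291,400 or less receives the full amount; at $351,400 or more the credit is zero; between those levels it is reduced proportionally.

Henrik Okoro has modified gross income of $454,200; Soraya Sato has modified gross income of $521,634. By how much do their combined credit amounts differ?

Henrik ($454,200): Energy Efficiency Rebate: 3% of the $172,300 excess over $281,900 is $5,169; credit = $5,950 − $5,169 = $781. First-Time Homebuyer Credit: $454,200 is at or above $351,400, so the credit is $0. total $781 + $0 = $781
Soraya ($521,634): Energy Efficiency Rebate: 3% of the $239,734 excess over $281,900 is $7,192.02 ≥ base, so the credit is $0. First-Time Homebuyer Credit: $521,634 is at or above $351,400, so the credit is $0. total $0 + $0 = $0
Difference: |$781 − $0| = $781.

$781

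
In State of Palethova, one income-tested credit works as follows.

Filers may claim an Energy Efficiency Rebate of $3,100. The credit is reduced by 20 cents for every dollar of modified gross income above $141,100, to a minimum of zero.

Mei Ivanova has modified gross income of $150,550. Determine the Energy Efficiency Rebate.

Energy Efficiency Rebate: 20% of the $9,450 excess over $141,100 is $1,890; credit = $3,100 − $1,890 = $1,210.

$1,210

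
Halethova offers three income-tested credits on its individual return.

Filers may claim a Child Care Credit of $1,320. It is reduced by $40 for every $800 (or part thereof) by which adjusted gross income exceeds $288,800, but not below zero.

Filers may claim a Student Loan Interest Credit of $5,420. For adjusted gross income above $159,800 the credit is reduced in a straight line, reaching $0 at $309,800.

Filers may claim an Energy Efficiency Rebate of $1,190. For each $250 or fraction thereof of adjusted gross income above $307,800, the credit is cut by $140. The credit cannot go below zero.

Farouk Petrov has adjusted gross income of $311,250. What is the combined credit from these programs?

Child Care Credit: income exceeds $288,800 by $22,450, which is 29 full-or-partial $800 increments; reduction = 29 × $40 = $1,160, leaving $160.
Student Loan Interest Credit: $311,250 is at or above $309,800, so the credit is $0.
Energy Efficiency Rebate: income exceeds $307,800 by $3,450 → 14 increments × $140 = $1,960 ≥ base, so the credit is $0.
Total: $160 + $0 + $0 = $160.

$160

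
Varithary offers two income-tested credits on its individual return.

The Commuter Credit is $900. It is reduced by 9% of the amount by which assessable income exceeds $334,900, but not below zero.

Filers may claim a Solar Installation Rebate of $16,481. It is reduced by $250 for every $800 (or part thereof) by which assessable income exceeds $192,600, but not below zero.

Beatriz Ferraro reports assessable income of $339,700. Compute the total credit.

Commuter Credit: 9% of the $4,800 excess over $334,900 is $432; credit = $900 − $432 = $468.
Solar Installation Rebate: income exceeds $192,600 by $147,100 → 184 increments × $250 = $46,000 ≥ base, so the credit is $0.
Total: $468 + $0 = $468.

$468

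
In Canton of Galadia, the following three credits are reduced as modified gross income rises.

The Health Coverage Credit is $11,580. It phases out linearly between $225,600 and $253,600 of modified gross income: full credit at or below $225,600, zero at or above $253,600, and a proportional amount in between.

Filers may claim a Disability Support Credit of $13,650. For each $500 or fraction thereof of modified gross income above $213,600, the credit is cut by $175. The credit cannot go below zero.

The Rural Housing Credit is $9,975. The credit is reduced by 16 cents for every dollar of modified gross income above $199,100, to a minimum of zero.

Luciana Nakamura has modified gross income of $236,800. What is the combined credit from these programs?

Health Coverage Credit: $236,800 is $11,200 into a $28,000 phase-out range, leaving 16,800/28,000 of the credit: $11,580 × 16,800/28,000 = $6,948.
Disability Support Credit: income exceeds $213,600 by $23,200, which is 47 full-or-partial $500 increments; reduction = 47 × $175 = $8,225, leaving $5,425.
Rural Housing Credit: 16% of the $37,700 excess over $199,100 is $6,032; credit = $9,975 − $6,032 = $3,943.
Total: $6,948 + $5,425 + $3,943 = $16,316.

$16,316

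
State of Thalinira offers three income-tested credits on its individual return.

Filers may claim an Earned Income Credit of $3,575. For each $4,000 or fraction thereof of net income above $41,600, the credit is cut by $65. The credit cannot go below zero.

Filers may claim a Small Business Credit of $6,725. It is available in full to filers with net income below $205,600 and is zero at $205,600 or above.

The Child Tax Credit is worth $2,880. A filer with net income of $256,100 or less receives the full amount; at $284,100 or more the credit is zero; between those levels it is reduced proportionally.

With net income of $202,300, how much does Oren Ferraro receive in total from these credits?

Earned Income Credit: income exceeds $41,600 by $160,700, which is 41 full-or-partial $4,000 increments; reduction = 41 × $65 = $2,665, leaving $910.
Small Business Credit: $202,300 is below the $205,600 cutoff, so the full $6,725 applies.
Child Tax Credit: $202,300 is at or below the $256,100 threshold, so the full $2,880 applies.
Total: $910 + $6,725 + $2,880 = $10,515.

$10,515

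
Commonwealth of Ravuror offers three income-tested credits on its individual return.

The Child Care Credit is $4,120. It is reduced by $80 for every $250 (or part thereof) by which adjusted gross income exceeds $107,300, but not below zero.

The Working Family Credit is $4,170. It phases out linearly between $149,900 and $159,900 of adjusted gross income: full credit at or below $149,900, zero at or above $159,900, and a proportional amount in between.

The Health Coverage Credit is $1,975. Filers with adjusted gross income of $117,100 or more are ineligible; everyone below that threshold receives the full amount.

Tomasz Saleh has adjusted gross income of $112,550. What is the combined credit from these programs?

Child Care Credit: income exceeds $107,300 by $5,250, which is 21 full-or-partial $250 increments; reduction = 21 × $80 = $1,680, leaving $2,440.
Working Family Credit: $112,550 is at or below the $149,900 threshold, so the full $4,170 applies.
Health Coverage Credit: $112,550 is below the $117,100 cutoff, so the full $1,975 applies.
Total: $2,440 + $4,170 + $1,975 = $8,585.

$8,585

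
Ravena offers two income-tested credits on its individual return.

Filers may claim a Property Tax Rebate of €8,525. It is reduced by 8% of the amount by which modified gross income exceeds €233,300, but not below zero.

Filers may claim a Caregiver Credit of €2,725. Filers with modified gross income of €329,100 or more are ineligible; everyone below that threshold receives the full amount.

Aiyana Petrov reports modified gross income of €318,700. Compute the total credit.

Property Tax Rebate: 8% of the €85,400 excess over €233,300 is €6,832; credit = €8,525 − €6,832 = €1,693.
Caregiver Credit: €318,700 is below the €329,100 cutoff, so the full €2,725 applies.
Total: €1,693 + €2,725 = €4,418.

€4,418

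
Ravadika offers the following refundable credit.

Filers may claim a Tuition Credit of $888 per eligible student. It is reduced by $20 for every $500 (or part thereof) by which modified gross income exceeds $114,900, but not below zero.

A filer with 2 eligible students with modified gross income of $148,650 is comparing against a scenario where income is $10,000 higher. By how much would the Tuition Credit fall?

At $148,650 — base = 2 × $888 = $1,776. income exceeds $114,900 by $33,750, which is 68 full-or-partial $500 increments; reduction = 68 × $20 = $1,360, leaving $416.
At $158,650 — base = 2 × $888 = $1,776. income exceeds $114,900 by $43,750, which is 88 full-or-partial $500 increments; reduction = 88 × $20 = $1,760, leaving $16.
Lost: $416 − $16 = $400.

$400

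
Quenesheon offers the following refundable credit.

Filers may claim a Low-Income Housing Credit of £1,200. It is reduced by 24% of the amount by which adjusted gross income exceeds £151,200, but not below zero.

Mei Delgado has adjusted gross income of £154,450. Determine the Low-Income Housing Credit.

£420

Low-Income Housing Credit: 24% of the £3,250 excess over £151,200 is £780; credit = £1,200 − £780 = £420.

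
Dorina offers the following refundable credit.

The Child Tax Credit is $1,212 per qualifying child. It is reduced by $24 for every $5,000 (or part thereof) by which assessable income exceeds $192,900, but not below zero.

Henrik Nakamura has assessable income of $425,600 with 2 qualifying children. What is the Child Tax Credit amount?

$1,296

Child Tax Credit: base = 2 × $1,212 = $2,424. income exceeds $192,900 by $232,700, which is 47 full-or-partial $5,000 increments; reduction = 47 × $24 = $1,128, leaving $1,296.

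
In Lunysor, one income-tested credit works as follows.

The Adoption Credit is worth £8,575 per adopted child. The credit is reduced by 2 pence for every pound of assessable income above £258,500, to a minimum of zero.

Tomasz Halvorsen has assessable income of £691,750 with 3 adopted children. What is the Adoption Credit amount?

£17,060

Adoption Credit: base = 3 × £8,575 = £25,725. 2% of the £433,250 excess over £258,500 is £8,665; credit = £25,725 − £8,665 = £17,060.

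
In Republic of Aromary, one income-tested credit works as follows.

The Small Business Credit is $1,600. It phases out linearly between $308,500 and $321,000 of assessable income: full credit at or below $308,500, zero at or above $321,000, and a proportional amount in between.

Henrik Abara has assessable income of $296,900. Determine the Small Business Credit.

Small Business Credit: $296,900 is at or below the $308,500 threshold, so the full $1,600 applies.

$1,600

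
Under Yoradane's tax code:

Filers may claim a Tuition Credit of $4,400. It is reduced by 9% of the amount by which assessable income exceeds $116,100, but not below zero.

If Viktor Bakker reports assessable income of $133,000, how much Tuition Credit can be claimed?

Tuition Credit: 9% of the $16,900 excess over $116,100 is $1,521; credit = $4,400 − $1,521 = $2,879.

$2,879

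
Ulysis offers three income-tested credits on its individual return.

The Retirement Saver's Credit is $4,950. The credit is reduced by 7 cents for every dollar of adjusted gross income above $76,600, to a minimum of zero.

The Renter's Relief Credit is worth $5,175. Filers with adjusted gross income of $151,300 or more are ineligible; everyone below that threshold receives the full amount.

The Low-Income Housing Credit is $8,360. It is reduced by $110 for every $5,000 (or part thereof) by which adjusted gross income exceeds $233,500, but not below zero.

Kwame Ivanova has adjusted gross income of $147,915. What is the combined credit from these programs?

$13,535

Retirement Saver's Credit: 7% of the $71,315 excess over $76,600 is $4,992.05 ≥ base, so the credit is $0.
Renter's Relief Credit: $147,915 is below the $151,300 cutoff, so the full $5,175 applies.
Low-Income Housing Credit: $147,915 is at or below the $233,500 threshold, so the full $8,360 applies.
Total: $0 + $5,175 + $8,360 = $13,535.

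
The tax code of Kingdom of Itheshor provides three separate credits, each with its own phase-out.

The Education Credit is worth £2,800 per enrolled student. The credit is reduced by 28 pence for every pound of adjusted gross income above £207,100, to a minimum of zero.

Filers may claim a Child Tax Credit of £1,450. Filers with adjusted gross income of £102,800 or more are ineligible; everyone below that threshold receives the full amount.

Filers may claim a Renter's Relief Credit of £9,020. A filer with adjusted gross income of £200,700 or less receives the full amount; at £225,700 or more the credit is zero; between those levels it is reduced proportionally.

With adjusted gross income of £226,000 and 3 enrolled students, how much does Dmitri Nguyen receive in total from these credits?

Education Credit: base = 3 × £2,800 = £8,400. 28% of the £18,900 excess over £207,100 is £5,292; credit = £8,400 − £5,292 = £3,108.
Child Tax Credit: £226,000 meets or exceeds the £102,800 cutoff, so the credit is £0.
Renter's Relief Credit: £226,000 is at or above £225,700, so the credit is £0.
Total: £3,108 + £0 + £0 = £3,108.

£3,108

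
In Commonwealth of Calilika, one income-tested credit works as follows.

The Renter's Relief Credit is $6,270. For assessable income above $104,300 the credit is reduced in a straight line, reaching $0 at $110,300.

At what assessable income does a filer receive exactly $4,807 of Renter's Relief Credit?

$105,700

$4,807 is 4,807/6,270 of the full $6,270, so 1,463/6,270 of the $6,000 range has been used: income = $104,300 + $6,000 × 1,463/6,270 = $105,700.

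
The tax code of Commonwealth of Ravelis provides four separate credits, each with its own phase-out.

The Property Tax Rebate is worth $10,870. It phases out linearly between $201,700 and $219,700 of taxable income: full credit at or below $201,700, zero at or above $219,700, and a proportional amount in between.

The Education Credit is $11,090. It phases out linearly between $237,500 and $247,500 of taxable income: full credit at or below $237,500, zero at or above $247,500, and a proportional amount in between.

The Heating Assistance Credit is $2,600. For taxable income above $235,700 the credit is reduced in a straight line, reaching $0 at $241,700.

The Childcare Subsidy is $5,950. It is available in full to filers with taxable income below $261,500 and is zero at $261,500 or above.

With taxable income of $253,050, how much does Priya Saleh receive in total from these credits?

Property Tax Rebate: $253,050 is at or above $219,700, so the credit is $0.
Education Credit: $253,050 is at or above $247,500, so the credit is $0.
Heating Assistance Credit: $253,050 is at or above $241,700, so the credit is $0.
Childcare Subsidy: $253,050 is below the $261,500 cutoff, so the full $5,950 applies.
Total: $0 + $0 + $0 + $5,950 = $5,950.

$5,950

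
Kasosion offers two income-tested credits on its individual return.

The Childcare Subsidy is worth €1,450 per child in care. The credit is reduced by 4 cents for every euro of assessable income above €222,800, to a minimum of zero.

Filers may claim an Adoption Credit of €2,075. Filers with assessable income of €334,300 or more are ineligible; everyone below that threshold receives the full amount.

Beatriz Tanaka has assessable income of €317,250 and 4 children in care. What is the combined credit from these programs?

Childcare Subsidy: base = 4 × €1,450 = €5,800. 4% of the €94,450 excess over €222,800 is €3,778; credit = €5,800 − €3,778 = €2,022.
Adoption Credit: €317,250 is below the €334,300 cutoff, so the full €2,075 applies.
Total: €2,022 + €2,075 = €4,097.

€4,097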